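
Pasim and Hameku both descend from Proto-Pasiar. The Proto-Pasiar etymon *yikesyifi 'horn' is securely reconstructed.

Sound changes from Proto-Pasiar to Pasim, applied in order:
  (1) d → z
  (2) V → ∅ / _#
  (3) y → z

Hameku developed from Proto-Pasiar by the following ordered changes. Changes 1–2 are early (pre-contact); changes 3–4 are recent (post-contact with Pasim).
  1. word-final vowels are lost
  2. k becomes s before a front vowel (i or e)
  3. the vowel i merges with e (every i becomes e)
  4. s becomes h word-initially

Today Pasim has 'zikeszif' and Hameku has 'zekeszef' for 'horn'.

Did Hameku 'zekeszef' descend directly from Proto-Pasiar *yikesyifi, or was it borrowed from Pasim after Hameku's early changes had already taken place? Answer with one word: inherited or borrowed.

If inherited, *yikesyifi would pass through all of Hameku's changes:
Hameku: *yikesyifi > yikesyif > yisesyif > yesesyef  (by apocope, palatalisation, vowel merger)
If borrowed from Pasim 'zikeszif' after the early changes, it would undergo only the recent ones:
  rule 3 (vowel merger): zikeszif → zekeszef
  rule 4 (debuccalisation): no change (zekeszef)
  ⇒ as a loan: zekeszef
Hameku 'zekeszef' matches the loan outcome 'zekeszef', not the inherited 'yesesyef' — it skipped the early Hameku changes, so it was borrowed from Pasim.

borrowed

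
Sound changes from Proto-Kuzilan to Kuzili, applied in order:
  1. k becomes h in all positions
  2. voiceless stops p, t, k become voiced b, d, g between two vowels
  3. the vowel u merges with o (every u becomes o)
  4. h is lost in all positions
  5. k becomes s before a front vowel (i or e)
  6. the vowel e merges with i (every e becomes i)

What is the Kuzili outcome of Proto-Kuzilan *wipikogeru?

wibiogiro

Kuzili: start from *wipikogeru.
  rule 1 (unconditioned shift): wipikogeru → wipihogeru
  rule 2 (intervocalic voicing): wipihogeru → wibihogeru
  rule 3 (vowel merger): wibihogeru → wibihogero
  rule 4 (h-loss): wibihogero → wibiogero
  rule 5: no change — wibiogero
  rule 6 (vowel merger): wibiogero → wibiogiro
  ⇒ Kuzili wibiogiro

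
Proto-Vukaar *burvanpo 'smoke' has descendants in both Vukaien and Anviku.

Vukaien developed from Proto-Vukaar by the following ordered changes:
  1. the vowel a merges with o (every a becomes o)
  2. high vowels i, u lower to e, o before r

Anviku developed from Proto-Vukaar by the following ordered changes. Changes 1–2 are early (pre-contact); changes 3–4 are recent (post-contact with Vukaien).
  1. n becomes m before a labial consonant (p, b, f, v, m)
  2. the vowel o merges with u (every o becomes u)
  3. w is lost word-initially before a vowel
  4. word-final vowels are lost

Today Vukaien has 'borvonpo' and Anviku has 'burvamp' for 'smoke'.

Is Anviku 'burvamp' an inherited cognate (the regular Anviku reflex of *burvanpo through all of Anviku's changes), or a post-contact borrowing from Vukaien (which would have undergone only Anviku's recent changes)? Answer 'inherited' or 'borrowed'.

inherited

If inherited, *burvanpo would pass through all of Anviku's changes:
Anviku: *burvanpo
  burvanpo → burvampo   [nasal place assimilation]
  burvampo → burvampu   [vowel merger]
  burvampu (rule 3 does not apply)
  burvampu → burvamp   [apocope]
  giving Anviku burvamp.
If borrowed from Vukaien 'borvonpo' after the early changes, it would undergo only the recent ones:
  rule 3 (glide loss): no change (borvonpo)
  rule 4 (apocope): borvonpo → borvonp
  ⇒ as a loan: borvonp
Anviku 'burvamp' matches the inherited outcome exactly, so it is an inherited cognate, not a loan.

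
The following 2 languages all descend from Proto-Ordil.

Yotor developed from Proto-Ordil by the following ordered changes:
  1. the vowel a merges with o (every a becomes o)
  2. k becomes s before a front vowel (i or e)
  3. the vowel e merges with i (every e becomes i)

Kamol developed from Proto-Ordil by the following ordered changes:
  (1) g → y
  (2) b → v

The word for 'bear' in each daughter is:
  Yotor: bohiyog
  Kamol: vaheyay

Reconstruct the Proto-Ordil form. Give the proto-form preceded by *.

Position 6: Yotor has o, Kamol has a. Kamol preserves a here (none of its changes turn any other segment into a), so the proto-segment is *a.
Position 2: Yotor has o, Kamol has a. Kamol preserves a here (none of its changes turn any other segment into a), so the proto-segment is *a.
Position 7: Yotor has g, Kamol has y. Yotor preserves g here (none of its changes turn any other segment into g), so the proto-segment is *g.
This points to *baheyag. Verify forward in each daughter:
Yotor: *baheyag > boheyog > bohiyog  (by vowel merger, vowel merger)
Kamol: *baheyag > baheyay > vaheyay  (by unconditioned shift, unconditioned shift)
*baheyag is the unique common source.

*baheyag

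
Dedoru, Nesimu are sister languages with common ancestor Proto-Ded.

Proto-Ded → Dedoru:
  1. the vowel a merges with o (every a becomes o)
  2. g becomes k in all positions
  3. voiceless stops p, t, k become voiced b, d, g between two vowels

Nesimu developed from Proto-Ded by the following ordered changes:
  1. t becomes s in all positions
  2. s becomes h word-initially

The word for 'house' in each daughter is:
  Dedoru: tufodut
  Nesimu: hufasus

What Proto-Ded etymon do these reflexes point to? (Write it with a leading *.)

*tufatut

Position 4: Dedoru has o, Nesimu has a. Nesimu preserves a here (none of its changes turn any other segment into a), so the proto-segment is *a.
Position 7: Dedoru has t, Nesimu has s. Dedoru preserves t here (none of its changes turn any other segment into t), so the proto-segment is *t.
Position 1: Dedoru has t, Nesimu has h. Dedoru preserves t here (none of its changes turn any other segment into t), so the proto-segment is *t.
This points to *tufatut. Verify forward in each daughter:
Dedoru: *tufatut
  tufatut → tufotut   [vowel merger]
  tufotut (rule 2 does not apply)
  tufotut → tufodut   [intervocalic voicing]
  giving Dedoru tufodut.
Nesimu: start from *tufatut.
  rule 1 (unconditioned shift): tufatut → sufasus
  rule 2 (debuccalisation): sufasus → hufasus
  ⇒ Nesimu hufasus
No other proto-form is consistent with every reflex, so the reconstruction is *tufatut.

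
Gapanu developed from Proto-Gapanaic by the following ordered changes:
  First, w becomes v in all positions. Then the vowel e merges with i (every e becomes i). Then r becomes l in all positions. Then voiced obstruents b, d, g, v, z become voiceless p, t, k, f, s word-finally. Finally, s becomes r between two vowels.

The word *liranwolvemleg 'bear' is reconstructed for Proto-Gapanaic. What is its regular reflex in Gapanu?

Gapanu: *liranwolvemleg
  liranwolvemleg → liranvolvemleg   [unconditioned shift]
  liranvolvemleg → liranvolvimlig   [vowel merger]
  liranvolvimlig → lilanvolvimlig   [unconditioned shift]
  lilanvolvimlig → lilanvolvimlik   [final devoicing]
  lilanvolvimlik (rule 5 does not apply)
  giving Gapanu lilanvolvimlik.

lilanvolvimlik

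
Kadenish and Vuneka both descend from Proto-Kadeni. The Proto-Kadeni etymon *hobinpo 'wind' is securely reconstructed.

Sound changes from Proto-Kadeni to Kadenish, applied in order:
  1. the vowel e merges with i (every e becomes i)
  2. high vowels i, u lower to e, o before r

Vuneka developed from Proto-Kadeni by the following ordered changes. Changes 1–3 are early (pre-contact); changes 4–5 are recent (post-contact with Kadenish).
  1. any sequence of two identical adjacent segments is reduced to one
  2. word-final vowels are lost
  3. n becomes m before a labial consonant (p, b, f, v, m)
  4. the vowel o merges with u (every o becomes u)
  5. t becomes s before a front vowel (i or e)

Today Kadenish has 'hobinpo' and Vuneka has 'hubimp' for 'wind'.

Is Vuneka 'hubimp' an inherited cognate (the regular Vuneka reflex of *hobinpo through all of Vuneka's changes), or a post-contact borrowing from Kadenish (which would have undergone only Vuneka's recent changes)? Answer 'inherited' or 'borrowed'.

inherited

If inherited, *hobinpo would pass through all of Vuneka's changes:
Vuneka: *hobinpo
  hobinpo (rule 1 does not apply)
  hobinpo → hobinp   [apocope]
  hobinp → hobimp   [nasal place assimilation]
  hobimp → hubimp   [vowel merger]
  hubimp (rule 5 does not apply)
  giving Vuneka hubimp.
If borrowed from Kadenish 'hobinpo' after the early changes, it would undergo only the recent ones:
  rule 4 (vowel merger): hobinpo → hubinpu
  rule 5 (palatalisation): no change (hubinpu)
  ⇒ as a loan: hubinpu
Vuneka 'hubimp' matches the inherited outcome exactly, so it is an inherited cognate, not a loan.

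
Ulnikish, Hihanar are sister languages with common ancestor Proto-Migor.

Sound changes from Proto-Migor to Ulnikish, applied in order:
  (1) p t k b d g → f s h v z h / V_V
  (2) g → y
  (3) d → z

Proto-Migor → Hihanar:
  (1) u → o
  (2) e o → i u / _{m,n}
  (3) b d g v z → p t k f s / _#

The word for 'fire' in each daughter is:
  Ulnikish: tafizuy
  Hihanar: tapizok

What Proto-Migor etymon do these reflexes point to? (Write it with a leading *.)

Position 6: Ulnikish has u, Hihanar has o. Ulnikish preserves u here (none of its changes turn any other segment into u), so the proto-segment is *u.
Position 7: Ulnikish has y, Hihanar has k. Taking the neighbouring segments as reconstructed: Ulnikish y could go back to *g or *y; Hihanar k could go back to *k or *g — the one source consistent with every daughter is *g.
Position 3: Ulnikish has f, Hihanar has p. Taking the neighbouring segments as reconstructed: Ulnikish f could go back to *p or *f; Hihanar p can only go back to *p — the one source consistent with every daughter is *p.
Verify the candidate proto-form against each daughter:
Ulnikish: start from *tapizug.
  rule 1 (intervocalic lenition): tapizug → tafizug
  rule 2 (unconditioned shift): tafizug → tafizuy
  rule 3: no change — tafizuy
  ⇒ Ulnikish tafizuy
Hihanar: *tapizug > tapizog > tapizok  (by vowel merger, final devoicing)
*tapizug is the unique common source.

*tapizug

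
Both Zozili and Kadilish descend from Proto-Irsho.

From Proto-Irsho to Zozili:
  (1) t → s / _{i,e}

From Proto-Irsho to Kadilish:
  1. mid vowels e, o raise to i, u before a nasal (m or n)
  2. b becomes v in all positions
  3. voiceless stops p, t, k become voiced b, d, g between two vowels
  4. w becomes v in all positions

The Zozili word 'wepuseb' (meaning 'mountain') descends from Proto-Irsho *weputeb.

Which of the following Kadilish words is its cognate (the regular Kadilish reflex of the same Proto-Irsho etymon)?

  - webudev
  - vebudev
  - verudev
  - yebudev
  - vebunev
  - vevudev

vebudev

Kadilish: *weputeb > weputev > webudev > vebudev  (by unconditioned shift, intervocalic voicing, unconditioned shift)
Only 'vebudev' matches the regular Kadilish development of *weputeb.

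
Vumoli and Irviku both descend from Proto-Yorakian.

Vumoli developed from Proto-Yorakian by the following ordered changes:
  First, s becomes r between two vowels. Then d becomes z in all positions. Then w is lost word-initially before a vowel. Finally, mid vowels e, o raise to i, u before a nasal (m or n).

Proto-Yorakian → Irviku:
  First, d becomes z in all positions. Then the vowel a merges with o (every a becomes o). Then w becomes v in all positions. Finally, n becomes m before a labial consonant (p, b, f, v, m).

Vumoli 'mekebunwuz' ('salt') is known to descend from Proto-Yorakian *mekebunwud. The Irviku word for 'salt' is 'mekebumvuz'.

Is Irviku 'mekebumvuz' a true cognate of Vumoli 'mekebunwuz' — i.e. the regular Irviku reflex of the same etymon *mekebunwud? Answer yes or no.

Derive the expected Irviku reflex of *mekebunwud:
Irviku: *mekebunwud
  mekebunwud → mekebunwuz   [unconditioned shift]
  mekebunwuz (rule 2 does not apply)
  mekebunwuz → mekebunvuz   [unconditioned shift]
  mekebunvuz → mekebumvuz   [nasal place assimilation]
  giving Irviku mekebumvuz.
Irviku 'mekebumvuz' matches the regular reflex exactly, so the pair is cognate.

yes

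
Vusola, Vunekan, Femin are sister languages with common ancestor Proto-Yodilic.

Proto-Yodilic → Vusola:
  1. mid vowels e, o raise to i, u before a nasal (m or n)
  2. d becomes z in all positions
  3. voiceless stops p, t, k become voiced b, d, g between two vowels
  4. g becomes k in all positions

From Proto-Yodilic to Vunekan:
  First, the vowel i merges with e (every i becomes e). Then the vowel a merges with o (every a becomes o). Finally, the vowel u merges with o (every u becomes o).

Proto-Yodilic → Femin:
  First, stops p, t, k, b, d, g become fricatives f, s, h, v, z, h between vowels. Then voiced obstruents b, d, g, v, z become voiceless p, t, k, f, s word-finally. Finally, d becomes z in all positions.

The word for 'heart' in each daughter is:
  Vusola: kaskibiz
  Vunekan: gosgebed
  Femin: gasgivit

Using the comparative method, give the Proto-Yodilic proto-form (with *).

*gasgibid

Position 6: Vusola has b, Vunekan has b, Femin has v. Vunekan preserves b here (none of its changes turn any other segment into b), so the proto-segment is *b.
Position 1: Vusola has k, Vunekan has g, Femin has g. Vunekan preserves g here (none of its changes turn any other segment into g), so the proto-segment is *g.
Position 8: Vusola has z, Vunekan has d, Femin has t. Vunekan preserves d here (none of its changes turn any other segment into d), so the proto-segment is *d.
Verify the candidate proto-form against each daughter:
Vusola: *gasgibid > gasgibiz > kaskibiz  (by unconditioned shift, unconditioned shift)
Vunekan: *gasgibid
  gasgibid → gasgebed   [vowel merger]
  gasgebed → gosgebed   [vowel merger]
  gosgebed (rule 3 does not apply)
  giving Vunekan gosgebed.
Femin: start from *gasgibid.
  rule 1 (intervocalic lenition): gasgibid → gasgivid
  rule 2 (final devoicing): gasgivid → gasgivit
  rule 3: no change — gasgivit
  ⇒ Femin gasgivit
Only *gasgibid yields all of Vusola kaskibiz, Vunekan gosgebed, Femin gasgivit.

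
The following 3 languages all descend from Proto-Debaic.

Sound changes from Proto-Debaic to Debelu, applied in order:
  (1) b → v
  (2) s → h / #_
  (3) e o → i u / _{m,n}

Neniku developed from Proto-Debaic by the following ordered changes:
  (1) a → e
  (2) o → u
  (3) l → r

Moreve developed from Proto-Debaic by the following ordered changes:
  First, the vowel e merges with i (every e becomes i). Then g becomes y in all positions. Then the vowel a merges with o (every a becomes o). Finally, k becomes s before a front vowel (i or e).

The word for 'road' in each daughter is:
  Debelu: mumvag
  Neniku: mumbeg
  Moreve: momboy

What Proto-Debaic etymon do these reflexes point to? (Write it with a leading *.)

Position 4: Debelu has v, Neniku has b, Moreve has b. Neniku preserves b here (none of its changes turn any other segment into b), so the proto-segment is *b.
Position 5: Debelu has a, Neniku has e, Moreve has o. Debelu preserves a here (none of its changes turn any other segment into a), so the proto-segment is *a.
Verify the candidate proto-form against each daughter:
Debelu: *mombag > momvag > mumvag  (by unconditioned shift, pre-nasal raising)
Neniku: *mombag > mombeg > mumbeg  (by vowel merger, vowel merger)
Moreve: *mombag
  mombag (rule 1 does not apply)
  mombag → mombay   [unconditioned shift]
  mombay → momboy   [vowel merger]
  momboy (rule 4 does not apply)
  giving Moreve momboy.
No other proto-form is consistent with every reflex, so the reconstruction is *mombag.

*mombag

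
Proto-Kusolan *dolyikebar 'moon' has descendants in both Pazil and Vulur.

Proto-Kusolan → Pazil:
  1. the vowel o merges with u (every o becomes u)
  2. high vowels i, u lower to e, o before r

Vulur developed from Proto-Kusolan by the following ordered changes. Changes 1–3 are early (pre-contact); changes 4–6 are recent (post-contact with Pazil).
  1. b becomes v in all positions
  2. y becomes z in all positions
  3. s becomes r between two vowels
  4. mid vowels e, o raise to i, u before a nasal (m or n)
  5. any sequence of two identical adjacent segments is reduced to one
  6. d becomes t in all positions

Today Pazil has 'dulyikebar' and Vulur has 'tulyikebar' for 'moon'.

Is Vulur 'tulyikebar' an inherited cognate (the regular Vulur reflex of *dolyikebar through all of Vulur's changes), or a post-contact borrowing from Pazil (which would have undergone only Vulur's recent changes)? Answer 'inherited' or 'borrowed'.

If inherited, *dolyikebar would pass through all of Vulur's changes:
Vulur: *dolyikebar
  dolyikebar → dolyikevar   [unconditioned shift]
  dolyikevar → dolzikevar   [unconditioned shift]
  dolzikevar (rule 3 does not apply)
  dolzikevar (rule 4 does not apply)
  dolzikevar (rule 5 does not apply)
  dolzikevar → tolzikevar   [unconditioned shift]
  giving Vulur tolzikevar.
If borrowed from Pazil 'dulyikebar' after the early changes, it would undergo only the recent ones:
  rule 4 (pre-nasal raising): no change (dulyikebar)
  rule 5 (degemination): no change (dulyikebar)
  rule 6 (unconditioned shift): dulyikebar → tulyikebar
  ⇒ as a loan: tulyikebar
Vulur 'tulyikebar' matches the loan outcome 'tulyikebar', not the inherited 'tolzikevar' — it skipped the early Vulur changes, so it was borrowed from Pazil.

borrowed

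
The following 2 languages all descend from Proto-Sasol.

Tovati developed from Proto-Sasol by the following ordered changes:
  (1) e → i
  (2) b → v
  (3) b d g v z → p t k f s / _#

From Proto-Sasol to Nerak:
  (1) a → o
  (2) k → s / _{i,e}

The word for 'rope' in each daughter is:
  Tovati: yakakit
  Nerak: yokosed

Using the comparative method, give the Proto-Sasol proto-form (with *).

*yakaked

Position 5: Tovati has k, Nerak has s. Taking the neighbouring segments as reconstructed: Tovati k can only go back to *k; Nerak s could go back to *k or *s — the one source consistent with every daughter is *k.
Position 2: Tovati has a, Nerak has o. Tovati preserves a here (none of its changes turn any other segment into a), so the proto-segment is *a.
This points to *yakaked. Verify forward in each daughter:
Tovati: start from *yakaked.
  rule 1 (vowel merger): yakaked → yakakid
  rule 2: no change — yakakid
  rule 3 (final devoicing): yakakid → yakakit
  ⇒ Tovati yakakit
Nerak: *yakaked > yokoked > yokosed  (by vowel merger, palatalisation)
No other proto-form is consistent with every reflex, so the reconstruction is *yakaked.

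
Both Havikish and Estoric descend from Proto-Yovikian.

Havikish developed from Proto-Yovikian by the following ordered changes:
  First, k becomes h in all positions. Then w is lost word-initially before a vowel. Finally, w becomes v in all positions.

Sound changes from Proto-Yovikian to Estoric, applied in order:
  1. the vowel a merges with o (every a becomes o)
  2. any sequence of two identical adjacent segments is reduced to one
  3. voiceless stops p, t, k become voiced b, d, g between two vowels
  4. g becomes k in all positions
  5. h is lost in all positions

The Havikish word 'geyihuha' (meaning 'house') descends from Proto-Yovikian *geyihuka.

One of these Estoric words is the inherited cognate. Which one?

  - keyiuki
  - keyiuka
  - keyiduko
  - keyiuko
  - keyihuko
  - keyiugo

keyiuko

Estoric: *geyihuka > geyihuko > geyihugo > keyihuko > keyiuko  (by vowel merger, intervocalic voicing, unconditioned shift, h-loss)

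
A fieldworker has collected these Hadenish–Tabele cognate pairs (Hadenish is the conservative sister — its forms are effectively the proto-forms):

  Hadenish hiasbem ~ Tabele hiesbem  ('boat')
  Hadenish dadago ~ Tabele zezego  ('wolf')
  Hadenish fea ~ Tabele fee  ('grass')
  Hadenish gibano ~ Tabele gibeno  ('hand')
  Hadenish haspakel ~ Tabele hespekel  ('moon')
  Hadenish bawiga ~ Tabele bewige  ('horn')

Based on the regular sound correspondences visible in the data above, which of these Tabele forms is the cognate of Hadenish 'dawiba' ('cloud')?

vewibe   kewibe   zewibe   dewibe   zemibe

dadago ~ zezego — Hadenish d corresponds to Tabele z word-initially before a back vowel.
dadago ~ zezego, haspakel ~ hespekel — Hadenish a corresponds to Tabele e after a consonant, before a consonant other than r, m, n, p, b, f, v.
bawiga ~ bewige — Hadenish a corresponds to Tabele e word-finally.
Applying these to Hadenish 'dawiba':
  dawiba → zawiba   (d→z word-initially before a back vowel)
  zawiba → zewiba   (a→e after a consonant, before a consonant other than r, m, n, p, b, f, v)
  zewiba → zewibe   (a→e word-finally)
So the Tabele cognate is 'zewibe'.

zewibe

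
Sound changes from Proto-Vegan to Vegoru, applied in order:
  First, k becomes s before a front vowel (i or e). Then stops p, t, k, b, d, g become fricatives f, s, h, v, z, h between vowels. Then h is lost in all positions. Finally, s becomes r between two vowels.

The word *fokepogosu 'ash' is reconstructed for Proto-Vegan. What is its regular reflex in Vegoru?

forefooru

Vegoru: start from *fokepogosu.
  rule 1 (palatalisation): fokepogosu → fosepogosu
  rule 2 (intervocalic lenition): fosepogosu → fosefohosu
  rule 3 (h-loss): fosefohosu → fosefoosu
  rule 4 (rhotacism): fosefoosu → forefooru
  ⇒ Vegoru forefooru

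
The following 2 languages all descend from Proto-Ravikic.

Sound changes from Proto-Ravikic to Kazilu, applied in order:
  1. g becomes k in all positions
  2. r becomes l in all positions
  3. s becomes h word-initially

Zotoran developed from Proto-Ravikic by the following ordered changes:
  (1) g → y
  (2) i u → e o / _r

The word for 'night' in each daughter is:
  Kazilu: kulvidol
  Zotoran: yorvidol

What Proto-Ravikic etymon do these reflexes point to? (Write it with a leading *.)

*gurvidol

Position 1: Kazilu has k, Zotoran has y. Taking the neighbouring segments as reconstructed: Kazilu k could go back to *k or *g; Zotoran y could go back to *g or *y — the one source consistent with every daughter is *g.
Position 2: Kazilu has u, Zotoran has o. Kazilu preserves u here (none of its changes turn any other segment into u), so the proto-segment is *u.
Position 3: Kazilu has l, Zotoran has r. Zotoran preserves r here (none of its changes turn any other segment into r), so the proto-segment is *r.
Verify the candidate proto-form against each daughter:
Kazilu: *gurvidol > kurvidol > kulvidol  (by unconditioned shift, unconditioned shift)
Zotoran: *gurvidol
  gurvidol → yurvidol   [unconditioned shift]
  yurvidol → yorvidol   [pre-rhotic lowering]
  giving Zotoran yorvidol.
*gurvidol is the unique common source.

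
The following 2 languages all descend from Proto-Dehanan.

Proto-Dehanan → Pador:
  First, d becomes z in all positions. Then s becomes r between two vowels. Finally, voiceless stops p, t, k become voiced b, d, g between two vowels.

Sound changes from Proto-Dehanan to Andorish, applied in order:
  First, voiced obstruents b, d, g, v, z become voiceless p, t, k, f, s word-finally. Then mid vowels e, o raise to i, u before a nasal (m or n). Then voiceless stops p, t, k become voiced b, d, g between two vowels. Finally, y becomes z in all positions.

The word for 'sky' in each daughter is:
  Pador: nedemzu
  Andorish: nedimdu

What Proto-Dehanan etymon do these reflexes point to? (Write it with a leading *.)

*netemdu

Position 4: Pador has e, Andorish has i. Pador preserves e here (none of its changes turn any other segment into e), so the proto-segment is *e.
Position 6: Pador has z, Andorish has d. Taking the neighbouring segments as reconstructed: Pador z could go back to *d or *z; Andorish d can only go back to *d — the one source consistent with every daughter is *d.
The remaining positions agree across the daughters. Check the candidate against every language:
Pador: start from *netemdu.
  rule 1 (unconditioned shift): netemdu → netemzu
  rule 2: no change — netemzu
  rule 3 (intervocalic voicing): netemzu → nedemzu
  ⇒ Pador nedemzu
Andorish: *netemdu > netimdu > nedimdu  (by pre-nasal raising, intervocalic voicing)
No other proto-form is consistent with every reflex, so the reconstruction is *netemdu.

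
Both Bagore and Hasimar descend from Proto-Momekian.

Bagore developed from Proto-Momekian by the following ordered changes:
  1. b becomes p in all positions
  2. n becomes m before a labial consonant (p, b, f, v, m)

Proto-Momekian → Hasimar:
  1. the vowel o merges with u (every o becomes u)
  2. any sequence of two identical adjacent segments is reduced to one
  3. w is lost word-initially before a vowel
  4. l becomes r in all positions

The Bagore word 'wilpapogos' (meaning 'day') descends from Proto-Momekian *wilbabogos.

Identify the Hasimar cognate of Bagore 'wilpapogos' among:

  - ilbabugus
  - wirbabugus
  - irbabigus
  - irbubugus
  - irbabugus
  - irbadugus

Hasimar: start from *wilbabogos.
  rule 1 (vowel merger): wilbabogos → wilbabugus
  rule 2: no change — wilbabugus
  rule 3 (glide loss): wilbabugus → ilbabugus
  rule 4 (unconditioned shift): ilbabugus → irbabugus
  ⇒ Hasimar irbabugus
The other candidates each miss or misapply at least one Hasimar change.

irbabugus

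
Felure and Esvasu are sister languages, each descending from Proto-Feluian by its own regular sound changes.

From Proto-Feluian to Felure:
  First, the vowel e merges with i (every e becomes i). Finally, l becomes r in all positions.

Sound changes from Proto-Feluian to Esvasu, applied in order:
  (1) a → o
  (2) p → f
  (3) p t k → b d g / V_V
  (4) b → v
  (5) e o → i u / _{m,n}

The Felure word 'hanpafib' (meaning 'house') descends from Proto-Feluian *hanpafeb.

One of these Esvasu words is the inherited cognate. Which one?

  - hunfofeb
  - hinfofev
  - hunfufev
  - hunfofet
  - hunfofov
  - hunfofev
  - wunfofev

hunfofev

Esvasu: start from *hanpafeb.
  rule 1 (vowel merger): hanpafeb → honpofeb
  rule 2 (unconditioned shift): honpofeb → honfofeb
  rule 3: no change — honfofeb
  rule 4 (unconditioned shift): honfofeb → honfofev
  rule 5 (pre-nasal raising): honfofev → hunfofev
  ⇒ Esvasu hunfofev
Only 'hunfofev' matches the regular Esvasu development of *hanpafeb.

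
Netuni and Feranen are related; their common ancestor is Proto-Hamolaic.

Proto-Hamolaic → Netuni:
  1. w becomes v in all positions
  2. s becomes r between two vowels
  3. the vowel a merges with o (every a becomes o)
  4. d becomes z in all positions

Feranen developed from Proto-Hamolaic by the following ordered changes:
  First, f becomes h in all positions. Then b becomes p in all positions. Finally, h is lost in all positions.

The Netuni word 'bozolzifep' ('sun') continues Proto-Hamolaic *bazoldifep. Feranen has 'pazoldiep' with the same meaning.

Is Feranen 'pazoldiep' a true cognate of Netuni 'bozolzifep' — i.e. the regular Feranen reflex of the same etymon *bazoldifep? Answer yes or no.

yes

Derive the expected Feranen reflex of *bazoldifep:
Feranen: start from *bazoldifep.
  rule 1 (unconditioned shift): bazoldifep → bazoldihep
  rule 2 (unconditioned shift): bazoldihep → pazoldihep
  rule 3 (h-loss): pazoldihep → pazoldiep
  ⇒ Feranen pazoldiep
Feranen 'pazoldiep' matches the regular reflex exactly, so the pair is cognate.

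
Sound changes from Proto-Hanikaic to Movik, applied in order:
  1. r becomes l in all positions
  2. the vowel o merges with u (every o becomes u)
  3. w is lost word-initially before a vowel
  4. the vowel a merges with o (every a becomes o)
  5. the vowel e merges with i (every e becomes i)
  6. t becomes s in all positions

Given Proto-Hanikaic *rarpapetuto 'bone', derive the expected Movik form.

lolpopisusu

Movik: *rarpapetuto
  rarpapetuto → lalpapetuto   [unconditioned shift]
  lalpapetuto → lalpapetutu   [vowel merger]
  lalpapetutu (rule 3 does not apply)
  lalpapetutu → lolpopetutu   [vowel merger]
  lolpopetutu → lolpopitutu   [vowel merger]
  lolpopitutu → lolpopisusu   [unconditioned shift]
  giving Movik lolpopisusu.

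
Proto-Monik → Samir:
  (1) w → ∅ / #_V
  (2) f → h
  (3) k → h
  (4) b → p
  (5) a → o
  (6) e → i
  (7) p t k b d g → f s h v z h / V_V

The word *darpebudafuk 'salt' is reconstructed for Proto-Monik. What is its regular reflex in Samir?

dorpifuzohuh

Samir: start from *darpebudafuk.
  rule 1: no change — darpebudafuk
  rule 2 (unconditioned shift): darpebudafuk → darpebudahuk
  rule 3 (unconditioned shift): darpebudahuk → darpebudahuh
  rule 4 (unconditioned shift): darpebudahuh → darpepudahuh
  rule 5 (vowel merger): darpepudahuh → dorpepudohuh
  rule 6 (vowel merger): dorpepudohuh → dorpipudohuh
  rule 7 (intervocalic lenition): dorpipudohuh → dorpifuzohuh
  ⇒ Samir dorpifuzohuh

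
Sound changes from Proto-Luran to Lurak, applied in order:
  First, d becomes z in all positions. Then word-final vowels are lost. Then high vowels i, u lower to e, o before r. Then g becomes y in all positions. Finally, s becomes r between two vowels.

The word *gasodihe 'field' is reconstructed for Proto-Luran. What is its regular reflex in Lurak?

yarozih

Lurak: start from *gasodihe.
  rule 1 (unconditioned shift): gasodihe → gasozihe
  rule 2 (apocope): gasozihe → gasozih
  rule 3: no change — gasozih
  rule 4 (unconditioned shift): gasozih → yasozih
  rule 5 (rhotacism): yasozih → yarozih
  ⇒ Lurak yarozih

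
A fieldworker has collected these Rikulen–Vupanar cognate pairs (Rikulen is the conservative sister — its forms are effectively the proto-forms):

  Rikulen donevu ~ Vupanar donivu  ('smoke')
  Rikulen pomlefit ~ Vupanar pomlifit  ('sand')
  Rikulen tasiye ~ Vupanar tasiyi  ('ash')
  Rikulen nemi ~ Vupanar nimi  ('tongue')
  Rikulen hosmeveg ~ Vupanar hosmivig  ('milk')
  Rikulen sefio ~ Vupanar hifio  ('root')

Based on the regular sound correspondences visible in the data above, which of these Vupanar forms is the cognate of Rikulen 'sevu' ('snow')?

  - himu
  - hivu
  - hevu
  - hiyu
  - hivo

sefio ~ hifio — Rikulen s corresponds to Vupanar h word-initially before a front vowel.
donevu ~ donivu, hosmeveg ~ hosmivig — Rikulen e corresponds to Vupanar i after a consonant, before a labial obstruent.
Applying these to Rikulen 'sevu':
  sevu → hevu   (s→h word-initially before a front vowel)
  hevu → hivu   (e→i after a consonant, before a labial obstruent)
So the Vupanar cognate is 'hivu'.

hivu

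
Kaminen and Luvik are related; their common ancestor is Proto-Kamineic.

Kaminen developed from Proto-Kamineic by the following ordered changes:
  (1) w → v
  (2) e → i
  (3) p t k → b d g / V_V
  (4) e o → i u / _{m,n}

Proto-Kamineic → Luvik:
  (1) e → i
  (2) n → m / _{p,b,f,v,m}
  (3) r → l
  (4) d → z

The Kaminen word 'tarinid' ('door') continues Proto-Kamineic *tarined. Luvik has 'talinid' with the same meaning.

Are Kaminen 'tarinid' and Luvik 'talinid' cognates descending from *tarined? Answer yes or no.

no

Derive the expected Luvik reflex of *tarined:
Luvik: *tarined
  tarined → tarinid   [vowel merger]
  tarinid (rule 2 does not apply)
  tarinid → talinid   [unconditioned shift]
  talinid → taliniz   [unconditioned shift]
  giving Luvik taliniz.
The regular Luvik reflex would be 'taliniz', but the attested form is 'talinid'. The correspondence is irregular, so they are not cognates (the Luvik form has a different source).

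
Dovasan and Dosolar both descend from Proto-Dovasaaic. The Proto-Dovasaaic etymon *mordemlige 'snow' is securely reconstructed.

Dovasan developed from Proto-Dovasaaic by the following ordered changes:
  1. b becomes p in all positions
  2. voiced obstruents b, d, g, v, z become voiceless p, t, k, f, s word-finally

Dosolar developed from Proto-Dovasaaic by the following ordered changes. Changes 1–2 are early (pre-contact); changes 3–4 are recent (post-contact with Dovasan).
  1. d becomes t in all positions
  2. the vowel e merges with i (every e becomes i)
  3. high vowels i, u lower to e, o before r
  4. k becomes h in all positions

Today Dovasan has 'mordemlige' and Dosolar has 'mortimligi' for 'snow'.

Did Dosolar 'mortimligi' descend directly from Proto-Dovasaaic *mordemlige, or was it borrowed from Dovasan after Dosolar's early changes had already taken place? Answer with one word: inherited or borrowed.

If inherited, *mordemlige would pass through all of Dosolar's changes:
Dosolar: *mordemlige > mortemlige > mortimligi  (by unconditioned shift, vowel merger)
If borrowed from Dovasan 'mordemlige' after the early changes, it would undergo only the recent ones:
  rule 3 (pre-rhotic lowering): no change (mordemlige)
  rule 4 (unconditioned shift): no change (mordemlige)
  ⇒ as a loan: mordemlige
Dosolar 'mortimligi' matches the inherited outcome exactly, so it is an inherited cognate, not a loan.

inherited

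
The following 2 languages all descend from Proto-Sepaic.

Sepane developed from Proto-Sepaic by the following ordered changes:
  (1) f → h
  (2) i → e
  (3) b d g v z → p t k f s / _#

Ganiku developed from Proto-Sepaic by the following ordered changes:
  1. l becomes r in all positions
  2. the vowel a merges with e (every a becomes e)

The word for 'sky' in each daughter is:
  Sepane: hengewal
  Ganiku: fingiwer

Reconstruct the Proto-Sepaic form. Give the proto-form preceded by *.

Position 8: Sepane has l, Ganiku has r. Sepane preserves l here (none of its changes turn any other segment into l), so the proto-segment is *l.
Position 5: Sepane has e, Ganiku has i. Ganiku preserves i here (none of its changes turn any other segment into i), so the proto-segment is *i.
Position 1: Sepane has h, Ganiku has f. Ganiku preserves f here (none of its changes turn any other segment into f), so the proto-segment is *f.
This points to *fingiwal. Verify forward in each daughter:
Sepane: *fingiwal > hingiwal > hengewal  (by unconditioned shift, vowel merger)
Ganiku: start from *fingiwal.
  rule 1 (unconditioned shift): fingiwal → fingiwar
  rule 2 (vowel merger): fingiwar → fingiwer
  ⇒ Ganiku fingiwer
No other proto-form is consistent with every reflex, so the reconstruction is *fingiwal.

*fingiwal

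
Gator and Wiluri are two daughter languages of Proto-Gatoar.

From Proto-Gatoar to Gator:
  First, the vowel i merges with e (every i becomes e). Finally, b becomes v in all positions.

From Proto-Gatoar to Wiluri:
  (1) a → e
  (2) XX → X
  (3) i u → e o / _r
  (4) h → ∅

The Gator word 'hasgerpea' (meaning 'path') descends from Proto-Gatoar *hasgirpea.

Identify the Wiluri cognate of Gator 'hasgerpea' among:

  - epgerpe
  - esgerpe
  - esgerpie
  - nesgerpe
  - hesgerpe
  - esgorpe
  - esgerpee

esgerpe

Wiluri: *hasgirpea > hesgirpee > hesgirpe > hesgerpe > esgerpe  (by vowel merger, degemination, pre-rhotic lowering, h-loss)
Only 'esgerpe' matches the regular Wiluri development of *hasgirpea.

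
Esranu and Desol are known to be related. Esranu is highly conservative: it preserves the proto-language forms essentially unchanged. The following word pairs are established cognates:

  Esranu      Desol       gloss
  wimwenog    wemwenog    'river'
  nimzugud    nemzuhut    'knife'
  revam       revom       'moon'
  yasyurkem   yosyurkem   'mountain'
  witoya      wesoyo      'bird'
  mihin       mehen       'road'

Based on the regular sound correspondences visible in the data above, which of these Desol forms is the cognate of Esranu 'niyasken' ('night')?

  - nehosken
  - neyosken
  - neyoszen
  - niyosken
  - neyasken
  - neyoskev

neyosken

witoya ~ wesoyo, mihin ~ mehen — Esranu i corresponds to Desol e after a consonant, before a consonant other than r, m, n, p, b, f, v.
yasyurkem ~ yosyurkem — Esranu a corresponds to Desol o after a consonant, before a consonant other than r, m, n, p, b, f, v.
Applying these to Esranu 'niyasken':
  niyasken → neyasken   (i→e after a consonant, before a consonant other than r, m, n, p, b, f, v)
  neyasken → neyosken   (a→o after a consonant, before a consonant other than r, m, n, p, b, f, v)
So the Desol cognate is 'neyosken'.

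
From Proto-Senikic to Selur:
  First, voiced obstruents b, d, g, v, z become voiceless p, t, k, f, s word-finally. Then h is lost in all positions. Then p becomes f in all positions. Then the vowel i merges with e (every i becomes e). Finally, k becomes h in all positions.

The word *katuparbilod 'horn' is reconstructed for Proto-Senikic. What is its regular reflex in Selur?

hatufarbelot

Selur: start from *katuparbilod.
  rule 1 (final devoicing): katuparbilod → katuparbilot
  rule 2: no change — katuparbilot
  rule 3 (unconditioned shift): katuparbilot → katufarbilot
  rule 4 (vowel merger): katufarbilot → katufarbelot
  rule 5 (unconditioned shift): katufarbelot → hatufarbelot
  ⇒ Selur hatufarbelot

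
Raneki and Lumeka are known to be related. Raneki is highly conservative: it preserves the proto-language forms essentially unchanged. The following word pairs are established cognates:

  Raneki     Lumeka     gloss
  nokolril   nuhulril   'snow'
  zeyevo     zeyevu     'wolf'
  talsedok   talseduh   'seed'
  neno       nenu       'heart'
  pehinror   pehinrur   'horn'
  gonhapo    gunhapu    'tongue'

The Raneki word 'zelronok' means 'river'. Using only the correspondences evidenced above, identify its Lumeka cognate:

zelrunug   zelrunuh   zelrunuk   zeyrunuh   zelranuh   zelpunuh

gonhapo ~ gunhapu — Raneki o corresponds to Lumeka u after a consonant, before a nasal.
nokolril ~ nuhulril, talsedok ~ talseduh — Raneki o corresponds to Lumeka u after a consonant, before a consonant other than r, m, n, p, b, f, v.
talsedok ~ talseduh — Raneki k corresponds to Lumeka h word-finally.
Applying these to Raneki 'zelronok':
  zelronok → zelrunok   (o→u after a consonant, before a nasal)
  zelrunok → zelrunuk   (o→u after a consonant, before a consonant other than r, m, n, p, b, f, v)
  zelrunuk → zelrunuh   (k→h word-finally)
So the Lumeka cognate is 'zelrunuh'.

zelrunuh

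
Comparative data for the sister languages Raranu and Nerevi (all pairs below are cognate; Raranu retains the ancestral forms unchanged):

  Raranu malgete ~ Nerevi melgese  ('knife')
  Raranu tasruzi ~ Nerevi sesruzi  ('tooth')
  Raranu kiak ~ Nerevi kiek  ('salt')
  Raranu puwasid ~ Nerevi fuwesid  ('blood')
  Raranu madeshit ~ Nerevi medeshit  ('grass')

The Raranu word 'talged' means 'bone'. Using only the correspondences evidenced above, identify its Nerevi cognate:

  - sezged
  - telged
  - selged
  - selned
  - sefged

tasruzi ~ sesruzi — Raranu t corresponds to Nerevi s word-initially before a back vowel.
malgete ~ melgese, tasruzi ~ sesruzi — Raranu a corresponds to Nerevi e after a consonant, before a consonant other than r, m, n, p, b, f, v.
Applying these to Raranu 'talged':
  talged → salged   (t→s word-initially before a back vowel)
  salged → selged   (a→e after a consonant, before a consonant other than r, m, n, p, b, f, v)
So the Nerevi cognate is 'selged'.

selged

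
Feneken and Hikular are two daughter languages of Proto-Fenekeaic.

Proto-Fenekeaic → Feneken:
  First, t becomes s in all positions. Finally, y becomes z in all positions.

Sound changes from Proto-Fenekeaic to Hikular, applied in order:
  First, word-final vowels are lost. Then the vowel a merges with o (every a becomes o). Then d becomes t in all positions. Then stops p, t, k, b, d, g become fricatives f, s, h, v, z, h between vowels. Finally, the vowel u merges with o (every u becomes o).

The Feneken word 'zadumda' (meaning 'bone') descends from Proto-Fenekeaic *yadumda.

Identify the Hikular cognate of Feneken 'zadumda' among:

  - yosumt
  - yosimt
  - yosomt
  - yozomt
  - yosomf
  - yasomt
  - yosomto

Hikular: *yadumda
  yadumda → yadumd   [apocope]
  yadumd → yodumd   [vowel merger]
  yodumd → yotumt   [unconditioned shift]
  yotumt → yosumt   [intervocalic lenition]
  yosumt → yosomt   [vowel merger]
  giving Hikular yosomt.
The other candidates each miss or misapply at least one Hikular change.

yosomt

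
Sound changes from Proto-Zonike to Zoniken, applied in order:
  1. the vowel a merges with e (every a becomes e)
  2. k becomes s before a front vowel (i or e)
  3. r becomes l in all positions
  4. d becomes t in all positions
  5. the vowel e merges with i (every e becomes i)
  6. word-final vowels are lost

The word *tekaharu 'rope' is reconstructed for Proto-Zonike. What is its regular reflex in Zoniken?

Zoniken: *tekaharu
  tekaharu → tekeheru   [vowel merger]
  tekeheru → teseheru   [palatalisation]
  teseheru → tesehelu   [unconditioned shift]
  tesehelu (rule 4 does not apply)
  tesehelu → tisihilu   [vowel merger]
  tisihilu → tisihil   [apocope]
  giving Zoniken tisihil.

tisihil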